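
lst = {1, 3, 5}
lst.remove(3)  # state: {1, 5}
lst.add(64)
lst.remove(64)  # {1, 5}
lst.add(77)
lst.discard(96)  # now {1, 5, 77}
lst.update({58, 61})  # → {1, 5, 58, 61, 77}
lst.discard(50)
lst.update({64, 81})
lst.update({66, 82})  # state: {1, 5, 58, 61, 64, 66, 77, 81, 82}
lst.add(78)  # {1, 5, 58, 61, 64, 66, 77, 78, 81, 82}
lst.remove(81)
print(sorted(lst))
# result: [1, 5, 58, 61, 64, 66, 77, 78, 82]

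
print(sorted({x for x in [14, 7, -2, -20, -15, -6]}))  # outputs [-20, -15, -6, -2, 7, 14]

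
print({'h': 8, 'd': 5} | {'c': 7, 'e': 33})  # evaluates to {'h': 8, 'd': 5, 'c': 7, 'e': 33}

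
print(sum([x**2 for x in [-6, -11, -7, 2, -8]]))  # 274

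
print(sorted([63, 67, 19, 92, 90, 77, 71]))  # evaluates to [19, 63, 67, 71, 77, 90, 92]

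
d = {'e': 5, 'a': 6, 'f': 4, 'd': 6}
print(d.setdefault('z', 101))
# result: 101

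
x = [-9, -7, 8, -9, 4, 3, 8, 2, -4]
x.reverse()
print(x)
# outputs [-4, 2, 8, 3, 4, -9, 8, -7, -9]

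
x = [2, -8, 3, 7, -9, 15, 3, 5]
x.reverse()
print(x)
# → [5, 3, 15, -9, 7, 3, -8, 2]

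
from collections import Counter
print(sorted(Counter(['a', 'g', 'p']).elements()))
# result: ['a', 'g', 'p']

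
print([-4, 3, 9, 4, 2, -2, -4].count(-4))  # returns 2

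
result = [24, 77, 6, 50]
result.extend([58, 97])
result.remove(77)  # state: [24, 6, 50, 58, 97]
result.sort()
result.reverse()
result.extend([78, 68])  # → [97, 58, 50, 24, 6, 78, 68]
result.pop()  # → 68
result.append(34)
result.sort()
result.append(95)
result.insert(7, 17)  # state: [6, 24, 34, 50, 58, 78, 97, 17, 95]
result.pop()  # 95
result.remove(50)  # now [6, 24, 34, 58, 78, 97, 17]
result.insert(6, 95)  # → [6, 24, 34, 58, 78, 97, 95, 17]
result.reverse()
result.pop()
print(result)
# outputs [17, 95, 97, 78, 58, 34, 24]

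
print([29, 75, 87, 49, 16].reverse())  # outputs None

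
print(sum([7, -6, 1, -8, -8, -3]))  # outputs -17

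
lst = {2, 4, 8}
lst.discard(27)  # {2, 4, 8}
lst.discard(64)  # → {2, 4, 8}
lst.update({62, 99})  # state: {2, 4, 8, 62, 99}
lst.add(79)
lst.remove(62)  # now {2, 4, 8, 79, 99}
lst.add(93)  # {2, 4, 8, 79, 93, 99}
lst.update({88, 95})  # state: {2, 4, 8, 79, 88, 93, 95, 99}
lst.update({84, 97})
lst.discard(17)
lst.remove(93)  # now {2, 4, 8, 79, 84, 88, 95, 97, 99}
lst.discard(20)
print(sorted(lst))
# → [2, 4, 8, 79, 84, 88, 95, 97, 99]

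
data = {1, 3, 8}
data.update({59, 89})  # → {1, 3, 8, 59, 89}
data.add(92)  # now {1, 3, 8, 59, 89, 92}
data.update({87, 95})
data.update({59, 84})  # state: {1, 3, 8, 59, 84, 87, 89, 92, 95}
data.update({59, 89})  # {1, 3, 8, 59, 84, 87, 89, 92, 95}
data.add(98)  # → {1, 3, 8, 59, 84, 87, 89, 92, 95, 98}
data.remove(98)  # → {1, 3, 8, 59, 84, 87, 89, 92, 95}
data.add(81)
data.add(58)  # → {1, 3, 8, 58, 59, 81, 84, 87, 89, 92, 95}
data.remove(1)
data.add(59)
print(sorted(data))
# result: [3, 8, 58, 59, 81, 84, 87, 89, 92, 95]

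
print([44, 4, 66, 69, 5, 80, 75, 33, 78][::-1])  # [78, 33, 75, 80, 5, 69, 66, 4, 44]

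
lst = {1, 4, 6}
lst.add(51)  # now {1, 4, 6, 51}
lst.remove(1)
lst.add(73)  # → {4, 6, 51, 73}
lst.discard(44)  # {4, 6, 51, 73}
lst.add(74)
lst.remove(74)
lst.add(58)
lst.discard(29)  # {4, 6, 51, 58, 73}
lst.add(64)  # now {4, 6, 51, 58, 64, 73}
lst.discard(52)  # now {4, 6, 51, 58, 64, 73}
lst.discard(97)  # {4, 6, 51, 58, 64, 73}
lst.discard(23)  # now {4, 6, 51, 58, 64, 73}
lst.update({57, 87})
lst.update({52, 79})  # {4, 6, 51, 52, 57, 58, 64, 73, 79, 87}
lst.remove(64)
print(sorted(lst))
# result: [4, 6, 51, 52, 57, 58, 73, 79, 87]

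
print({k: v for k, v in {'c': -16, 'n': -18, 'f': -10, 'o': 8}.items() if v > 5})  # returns {'o': 8}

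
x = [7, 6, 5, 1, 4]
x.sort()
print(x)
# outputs [1, 4, 5, 6, 7]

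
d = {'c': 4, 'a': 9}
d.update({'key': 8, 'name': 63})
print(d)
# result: {'c': 4, 'a': 9, 'key': 8, 'name': 63}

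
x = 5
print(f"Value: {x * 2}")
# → Value: 10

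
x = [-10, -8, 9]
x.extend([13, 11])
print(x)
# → [-10, -8, 9, 13, 11]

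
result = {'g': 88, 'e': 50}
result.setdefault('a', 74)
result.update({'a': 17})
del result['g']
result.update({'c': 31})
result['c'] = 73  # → {'e': 50, 'a': 17, 'c': 73}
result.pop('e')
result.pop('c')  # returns 73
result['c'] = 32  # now {'a': 17, 'c': 32}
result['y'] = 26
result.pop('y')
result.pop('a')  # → 17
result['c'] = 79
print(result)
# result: {'c': 79}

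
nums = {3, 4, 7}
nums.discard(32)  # {3, 4, 7}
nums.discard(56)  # {3, 4, 7}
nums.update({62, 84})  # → {3, 4, 7, 62, 84}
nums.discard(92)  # {3, 4, 7, 62, 84}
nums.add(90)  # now {3, 4, 7, 62, 84, 90}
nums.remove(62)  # {3, 4, 7, 84, 90}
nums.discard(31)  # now {3, 4, 7, 84, 90}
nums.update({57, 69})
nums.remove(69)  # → {3, 4, 7, 57, 84, 90}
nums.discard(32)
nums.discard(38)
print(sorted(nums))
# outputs [3, 4, 7, 57, 84, 90]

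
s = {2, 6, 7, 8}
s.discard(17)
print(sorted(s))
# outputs [2, 6, 7, 8]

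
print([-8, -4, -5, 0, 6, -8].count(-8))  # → 2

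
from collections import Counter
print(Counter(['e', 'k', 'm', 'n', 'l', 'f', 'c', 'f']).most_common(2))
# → [('f', 2), ('e', 1)]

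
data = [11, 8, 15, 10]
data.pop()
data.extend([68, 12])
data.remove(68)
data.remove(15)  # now [11, 8, 12]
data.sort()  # [8, 11, 12]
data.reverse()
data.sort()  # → [8, 11, 12]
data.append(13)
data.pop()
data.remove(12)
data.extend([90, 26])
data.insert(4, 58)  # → [8, 11, 90, 26, 58]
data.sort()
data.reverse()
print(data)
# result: [90, 58, 26, 11, 8]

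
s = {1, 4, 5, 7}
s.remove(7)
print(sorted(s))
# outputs [1, 4, 5]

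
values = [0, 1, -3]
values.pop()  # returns -3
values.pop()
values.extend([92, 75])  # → [0, 92, 75]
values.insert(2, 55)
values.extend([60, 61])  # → [0, 92, 55, 75, 60, 61]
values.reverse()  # [61, 60, 75, 55, 92, 0]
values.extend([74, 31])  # [61, 60, 75, 55, 92, 0, 74, 31]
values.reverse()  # [31, 74, 0, 92, 55, 75, 60, 61]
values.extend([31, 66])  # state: [31, 74, 0, 92, 55, 75, 60, 61, 31, 66]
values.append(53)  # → [31, 74, 0, 92, 55, 75, 60, 61, 31, 66, 53]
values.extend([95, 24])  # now [31, 74, 0, 92, 55, 75, 60, 61, 31, 66, 53, 95, 24]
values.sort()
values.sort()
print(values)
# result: [0, 24, 31, 31, 53, 55, 60, 61, 66, 74, 75, 92, 95]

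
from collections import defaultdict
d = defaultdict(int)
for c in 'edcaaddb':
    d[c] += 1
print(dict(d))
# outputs {'e': 1, 'd': 3, 'c': 1, 'a': 2, 'b': 1}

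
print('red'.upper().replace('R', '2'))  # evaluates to 2ED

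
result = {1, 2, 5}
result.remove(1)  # {2, 5}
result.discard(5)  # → {2}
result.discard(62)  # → {2}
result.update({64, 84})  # {2, 64, 84}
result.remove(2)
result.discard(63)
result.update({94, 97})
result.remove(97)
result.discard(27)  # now {64, 84, 94}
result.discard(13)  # {64, 84, 94}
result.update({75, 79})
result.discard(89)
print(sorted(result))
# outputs [64, 75, 79, 84, 94]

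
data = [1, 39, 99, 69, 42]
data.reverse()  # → [42, 69, 99, 39, 1]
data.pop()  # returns 1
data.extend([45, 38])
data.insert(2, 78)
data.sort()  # [38, 39, 42, 45, 69, 78, 99]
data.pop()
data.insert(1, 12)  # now [38, 12, 39, 42, 45, 69, 78]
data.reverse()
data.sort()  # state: [12, 38, 39, 42, 45, 69, 78]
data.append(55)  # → [12, 38, 39, 42, 45, 69, 78, 55]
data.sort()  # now [12, 38, 39, 42, 45, 55, 69, 78]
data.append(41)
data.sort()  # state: [12, 38, 39, 41, 42, 45, 55, 69, 78]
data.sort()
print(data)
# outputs [12, 38, 39, 41, 42, 45, 55, 69, 78]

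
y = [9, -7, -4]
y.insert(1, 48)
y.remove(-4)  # [9, 48, -7]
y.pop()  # -7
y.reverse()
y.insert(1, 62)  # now [48, 62, 9]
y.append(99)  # [48, 62, 9, 99]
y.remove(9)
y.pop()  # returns 99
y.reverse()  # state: [62, 48]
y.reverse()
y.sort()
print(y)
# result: [48, 62]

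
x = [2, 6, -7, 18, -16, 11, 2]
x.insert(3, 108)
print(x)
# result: [2, 6, -7, 108, 18, -16, 11, 2]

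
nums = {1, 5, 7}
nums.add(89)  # {1, 5, 7, 89}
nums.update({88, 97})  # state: {1, 5, 7, 88, 89, 97}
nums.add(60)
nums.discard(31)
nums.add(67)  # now {1, 5, 7, 60, 67, 88, 89, 97}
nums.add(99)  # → {1, 5, 7, 60, 67, 88, 89, 97, 99}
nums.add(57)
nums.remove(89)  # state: {1, 5, 7, 57, 60, 67, 88, 97, 99}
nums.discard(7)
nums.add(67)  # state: {1, 5, 57, 60, 67, 88, 97, 99}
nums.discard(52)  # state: {1, 5, 57, 60, 67, 88, 97, 99}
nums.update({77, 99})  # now {1, 5, 57, 60, 67, 77, 88, 97, 99}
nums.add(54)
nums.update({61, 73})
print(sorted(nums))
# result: [1, 5, 54, 57, 60, 61, 67, 73, 77, 88, 97, 99]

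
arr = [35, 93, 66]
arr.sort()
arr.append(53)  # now [35, 66, 93, 53]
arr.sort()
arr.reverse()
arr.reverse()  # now [35, 53, 66, 93]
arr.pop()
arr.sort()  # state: [35, 53, 66]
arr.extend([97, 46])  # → [35, 53, 66, 97, 46]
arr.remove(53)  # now [35, 66, 97, 46]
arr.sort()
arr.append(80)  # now [35, 46, 66, 97, 80]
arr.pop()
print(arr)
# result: [35, 46, 66, 97]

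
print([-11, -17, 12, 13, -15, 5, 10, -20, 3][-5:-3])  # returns [-15, 5]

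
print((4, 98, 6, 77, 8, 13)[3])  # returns 77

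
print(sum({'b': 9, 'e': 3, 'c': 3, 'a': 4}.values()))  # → 19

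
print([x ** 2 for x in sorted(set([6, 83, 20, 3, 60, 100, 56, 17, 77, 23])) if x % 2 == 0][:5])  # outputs [36, 400, 3136, 3600, 10000]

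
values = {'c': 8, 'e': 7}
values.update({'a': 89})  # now {'c': 8, 'e': 7, 'a': 89}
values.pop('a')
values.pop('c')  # 8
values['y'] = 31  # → {'e': 7, 'y': 31}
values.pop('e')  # 7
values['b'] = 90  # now {'y': 31, 'b': 90}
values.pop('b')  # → 90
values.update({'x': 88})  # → {'y': 31, 'x': 88}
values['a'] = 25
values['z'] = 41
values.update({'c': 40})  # {'y': 31, 'x': 88, 'a': 25, 'z': 41, 'c': 40}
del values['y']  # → {'x': 88, 'a': 25, 'z': 41, 'c': 40}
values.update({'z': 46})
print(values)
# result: {'x': 88, 'a': 25, 'z': 46, 'c': 40}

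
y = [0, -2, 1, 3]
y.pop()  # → 3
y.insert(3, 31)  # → [0, -2, 1, 31]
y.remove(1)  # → [0, -2, 31]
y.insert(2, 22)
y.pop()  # 31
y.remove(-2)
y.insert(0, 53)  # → [53, 0, 22]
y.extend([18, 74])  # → [53, 0, 22, 18, 74]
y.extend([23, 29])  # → [53, 0, 22, 18, 74, 23, 29]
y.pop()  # 29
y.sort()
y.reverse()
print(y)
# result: [74, 53, 23, 22, 18, 0]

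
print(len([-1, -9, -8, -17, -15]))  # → 5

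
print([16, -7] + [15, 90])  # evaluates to [16, -7, 15, 90]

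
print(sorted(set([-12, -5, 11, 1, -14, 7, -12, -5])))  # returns [-14, -12, -5, 1, 7, 11]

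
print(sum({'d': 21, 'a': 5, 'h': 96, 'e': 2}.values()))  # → 124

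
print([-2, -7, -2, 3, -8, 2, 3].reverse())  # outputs None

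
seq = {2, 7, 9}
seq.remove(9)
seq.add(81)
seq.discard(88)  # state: {2, 7, 81}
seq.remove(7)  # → {2, 81}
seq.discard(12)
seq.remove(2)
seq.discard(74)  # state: {81}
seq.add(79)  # {79, 81}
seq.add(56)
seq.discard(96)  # {56, 79, 81}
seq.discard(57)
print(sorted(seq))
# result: [56, 79, 81]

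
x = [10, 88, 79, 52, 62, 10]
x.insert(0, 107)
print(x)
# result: [107, 10, 88, 79, 52, 62, 10]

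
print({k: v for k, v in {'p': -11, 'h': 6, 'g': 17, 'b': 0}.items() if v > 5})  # {'h': 6, 'g': 17}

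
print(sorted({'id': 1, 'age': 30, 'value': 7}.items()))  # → [('age', 30), ('id', 1), ('value', 7)]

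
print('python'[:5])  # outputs pytho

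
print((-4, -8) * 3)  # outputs (-4, -8, -4, -8, -4, -8)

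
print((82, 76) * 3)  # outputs (82, 76, 82, 76, 82, 76)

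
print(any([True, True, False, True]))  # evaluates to True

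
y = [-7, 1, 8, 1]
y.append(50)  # [-7, 1, 8, 1, 50]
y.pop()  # 50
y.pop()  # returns 1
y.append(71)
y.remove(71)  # [-7, 1, 8]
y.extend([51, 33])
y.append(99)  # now [-7, 1, 8, 51, 33, 99]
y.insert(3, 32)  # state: [-7, 1, 8, 32, 51, 33, 99]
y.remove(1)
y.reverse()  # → [99, 33, 51, 32, 8, -7]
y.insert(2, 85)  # [99, 33, 85, 51, 32, 8, -7]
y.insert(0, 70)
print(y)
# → [70, 99, 33, 85, 51, 32, 8, -7]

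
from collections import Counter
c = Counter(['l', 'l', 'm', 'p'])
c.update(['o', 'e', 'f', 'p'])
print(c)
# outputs Counter({'l': 2, 'p': 2, 'm': 1, 'o': 1, 'e': 1, 'f': 1})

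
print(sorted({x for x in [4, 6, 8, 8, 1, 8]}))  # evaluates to [1, 4, 6, 8]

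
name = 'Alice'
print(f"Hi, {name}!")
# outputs Hi, Alice!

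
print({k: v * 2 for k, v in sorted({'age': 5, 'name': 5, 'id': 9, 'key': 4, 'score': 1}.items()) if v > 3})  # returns {'age': 10, 'id': 18, 'key': 8, 'name': 10}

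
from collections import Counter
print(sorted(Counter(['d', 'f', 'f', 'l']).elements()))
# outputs ['d', 'f', 'f', 'l']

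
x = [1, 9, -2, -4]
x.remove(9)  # [1, -2, -4]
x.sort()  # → [-4, -2, 1]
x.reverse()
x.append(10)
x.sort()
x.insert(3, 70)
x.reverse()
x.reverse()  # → [-4, -2, 1, 70, 10]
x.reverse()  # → [10, 70, 1, -2, -4]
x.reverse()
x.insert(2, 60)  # [-4, -2, 60, 1, 70, 10]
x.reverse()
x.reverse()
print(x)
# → [-4, -2, 60, 1, 70, 10]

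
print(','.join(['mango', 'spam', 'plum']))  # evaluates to mango,spam,plum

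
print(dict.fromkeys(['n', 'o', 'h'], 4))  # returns {'n': 4, 'o': 4, 'h': 4}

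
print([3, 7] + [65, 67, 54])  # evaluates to [3, 7, 65, 67, 54]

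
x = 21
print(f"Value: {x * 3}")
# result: Value: 63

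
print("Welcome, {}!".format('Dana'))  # Welcome, Dana!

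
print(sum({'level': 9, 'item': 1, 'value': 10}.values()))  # 20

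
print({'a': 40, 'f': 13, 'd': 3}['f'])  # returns 13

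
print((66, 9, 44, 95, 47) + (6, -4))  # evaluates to (66, 9, 44, 95, 47, 6, -4)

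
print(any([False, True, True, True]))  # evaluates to True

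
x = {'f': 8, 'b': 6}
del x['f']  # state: {'b': 6}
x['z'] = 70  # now {'b': 6, 'z': 70}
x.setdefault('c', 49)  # 49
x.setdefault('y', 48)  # 48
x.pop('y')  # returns 48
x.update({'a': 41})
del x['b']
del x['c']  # {'z': 70, 'a': 41}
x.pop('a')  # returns 41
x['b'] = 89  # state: {'z': 70, 'b': 89}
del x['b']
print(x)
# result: {'z': 70}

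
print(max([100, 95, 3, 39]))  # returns 100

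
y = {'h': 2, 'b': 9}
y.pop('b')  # 9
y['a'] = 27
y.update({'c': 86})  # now {'h': 2, 'a': 27, 'c': 86}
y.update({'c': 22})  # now {'h': 2, 'a': 27, 'c': 22}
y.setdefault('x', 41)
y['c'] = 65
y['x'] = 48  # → {'h': 2, 'a': 27, 'c': 65, 'x': 48}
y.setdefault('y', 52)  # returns 52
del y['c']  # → {'h': 2, 'a': 27, 'x': 48, 'y': 52}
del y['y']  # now {'h': 2, 'a': 27, 'x': 48}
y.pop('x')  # 48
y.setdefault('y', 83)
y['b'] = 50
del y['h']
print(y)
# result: {'a': 27, 'y': 83, 'b': 50}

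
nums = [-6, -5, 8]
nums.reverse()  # [8, -5, -6]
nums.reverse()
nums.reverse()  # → [8, -5, -6]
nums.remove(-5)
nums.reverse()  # [-6, 8]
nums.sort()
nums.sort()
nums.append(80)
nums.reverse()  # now [80, 8, -6]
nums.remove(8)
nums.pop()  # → -6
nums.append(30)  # [80, 30]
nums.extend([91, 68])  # [80, 30, 91, 68]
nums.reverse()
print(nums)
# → [68, 91, 30, 80]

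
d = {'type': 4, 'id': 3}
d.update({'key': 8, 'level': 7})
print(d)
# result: {'type': 4, 'id': 3, 'key': 8, 'level': 7}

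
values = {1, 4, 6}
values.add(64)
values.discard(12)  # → {1, 4, 6, 64}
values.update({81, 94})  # {1, 4, 6, 64, 81, 94}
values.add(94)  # {1, 4, 6, 64, 81, 94}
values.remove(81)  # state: {1, 4, 6, 64, 94}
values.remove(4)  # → {1, 6, 64, 94}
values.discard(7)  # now {1, 6, 64, 94}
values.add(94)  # {1, 6, 64, 94}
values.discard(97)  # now {1, 6, 64, 94}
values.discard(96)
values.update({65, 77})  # {1, 6, 64, 65, 77, 94}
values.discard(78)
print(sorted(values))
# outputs [1, 6, 64, 65, 77, 94]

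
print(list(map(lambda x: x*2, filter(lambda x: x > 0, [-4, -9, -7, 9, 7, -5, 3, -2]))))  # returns [18, 14, 6]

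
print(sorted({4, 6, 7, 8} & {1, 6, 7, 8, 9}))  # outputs [6, 7, 8]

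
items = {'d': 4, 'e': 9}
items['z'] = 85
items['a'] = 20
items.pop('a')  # 20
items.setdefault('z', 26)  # 85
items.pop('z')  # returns 85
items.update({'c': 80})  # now {'d': 4, 'e': 9, 'c': 80}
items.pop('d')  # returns 4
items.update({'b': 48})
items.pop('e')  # 9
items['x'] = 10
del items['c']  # {'b': 48, 'x': 10}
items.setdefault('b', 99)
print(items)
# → {'b': 48, 'x': 10}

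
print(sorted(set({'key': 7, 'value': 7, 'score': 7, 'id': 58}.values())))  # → [7, 58]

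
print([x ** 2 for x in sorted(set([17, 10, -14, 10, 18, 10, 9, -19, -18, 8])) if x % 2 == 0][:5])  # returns [324, 196, 64, 100, 324]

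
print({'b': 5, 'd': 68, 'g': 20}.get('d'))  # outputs 68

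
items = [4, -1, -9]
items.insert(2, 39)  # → [4, -1, 39, -9]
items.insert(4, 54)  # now [4, -1, 39, -9, 54]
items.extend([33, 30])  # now [4, -1, 39, -9, 54, 33, 30]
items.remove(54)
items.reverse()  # [30, 33, -9, 39, -1, 4]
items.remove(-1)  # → [30, 33, -9, 39, 4]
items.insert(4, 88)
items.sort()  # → [-9, 4, 30, 33, 39, 88]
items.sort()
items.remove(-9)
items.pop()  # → 88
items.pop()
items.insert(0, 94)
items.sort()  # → [4, 30, 33, 94]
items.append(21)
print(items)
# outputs [4, 30, 33, 94, 21]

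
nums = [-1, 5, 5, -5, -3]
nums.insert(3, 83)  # [-1, 5, 5, 83, -5, -3]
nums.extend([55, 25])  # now [-1, 5, 5, 83, -5, -3, 55, 25]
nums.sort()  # [-5, -3, -1, 5, 5, 25, 55, 83]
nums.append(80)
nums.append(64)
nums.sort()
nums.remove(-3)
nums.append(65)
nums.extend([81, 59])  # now [-5, -1, 5, 5, 25, 55, 64, 80, 83, 65, 81, 59]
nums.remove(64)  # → [-5, -1, 5, 5, 25, 55, 80, 83, 65, 81, 59]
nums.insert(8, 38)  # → [-5, -1, 5, 5, 25, 55, 80, 83, 38, 65, 81, 59]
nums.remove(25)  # [-5, -1, 5, 5, 55, 80, 83, 38, 65, 81, 59]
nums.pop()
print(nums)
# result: [-5, -1, 5, 5, 55, 80, 83, 38, 65, 81]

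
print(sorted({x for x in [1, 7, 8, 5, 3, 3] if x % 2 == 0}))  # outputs [8]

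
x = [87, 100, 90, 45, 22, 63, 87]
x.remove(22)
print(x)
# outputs [87, 100, 90, 45, 63, 87]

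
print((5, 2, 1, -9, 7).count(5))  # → 1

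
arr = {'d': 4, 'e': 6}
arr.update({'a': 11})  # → {'d': 4, 'e': 6, 'a': 11}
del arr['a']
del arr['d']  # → {'e': 6}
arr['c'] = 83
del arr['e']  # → {'c': 83}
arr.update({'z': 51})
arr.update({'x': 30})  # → {'c': 83, 'z': 51, 'x': 30}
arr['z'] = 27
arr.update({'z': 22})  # {'c': 83, 'z': 22, 'x': 30}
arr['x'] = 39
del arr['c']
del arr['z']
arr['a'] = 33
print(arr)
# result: {'x': 39, 'a': 33}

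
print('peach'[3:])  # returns ch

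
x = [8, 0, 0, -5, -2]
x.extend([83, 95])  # [8, 0, 0, -5, -2, 83, 95]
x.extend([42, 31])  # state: [8, 0, 0, -5, -2, 83, 95, 42, 31]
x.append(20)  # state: [8, 0, 0, -5, -2, 83, 95, 42, 31, 20]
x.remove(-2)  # [8, 0, 0, -5, 83, 95, 42, 31, 20]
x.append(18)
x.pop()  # 18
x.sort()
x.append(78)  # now [-5, 0, 0, 8, 20, 31, 42, 83, 95, 78]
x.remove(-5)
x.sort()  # [0, 0, 8, 20, 31, 42, 78, 83, 95]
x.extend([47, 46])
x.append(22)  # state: [0, 0, 8, 20, 31, 42, 78, 83, 95, 47, 46, 22]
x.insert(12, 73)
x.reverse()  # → [73, 22, 46, 47, 95, 83, 78, 42, 31, 20, 8, 0, 0]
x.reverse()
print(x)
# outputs [0, 0, 8, 20, 31, 42, 78, 83, 95, 47, 46, 22, 73]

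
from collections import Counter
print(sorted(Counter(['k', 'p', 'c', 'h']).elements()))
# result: ['c', 'h', 'k', 'p']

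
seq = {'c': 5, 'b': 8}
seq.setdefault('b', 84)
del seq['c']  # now {'b': 8}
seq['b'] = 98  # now {'b': 98}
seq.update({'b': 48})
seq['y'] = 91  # {'b': 48, 'y': 91}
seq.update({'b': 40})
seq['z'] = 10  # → {'b': 40, 'y': 91, 'z': 10}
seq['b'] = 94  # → {'b': 94, 'y': 91, 'z': 10}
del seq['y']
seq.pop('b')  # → 94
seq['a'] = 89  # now {'z': 10, 'a': 89}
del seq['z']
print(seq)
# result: {'a': 89}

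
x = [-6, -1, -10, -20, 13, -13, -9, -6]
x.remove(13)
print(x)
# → [-6, -1, -10, -20, -13, -9, -6]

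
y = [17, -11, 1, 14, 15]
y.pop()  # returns 15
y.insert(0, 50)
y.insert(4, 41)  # [50, 17, -11, 1, 41, 14]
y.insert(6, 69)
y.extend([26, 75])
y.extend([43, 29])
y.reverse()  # [29, 43, 75, 26, 69, 14, 41, 1, -11, 17, 50]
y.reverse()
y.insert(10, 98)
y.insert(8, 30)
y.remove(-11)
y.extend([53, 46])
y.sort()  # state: [1, 14, 17, 26, 29, 30, 41, 43, 46, 50, 53, 69, 75, 98]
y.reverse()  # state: [98, 75, 69, 53, 50, 46, 43, 41, 30, 29, 26, 17, 14, 1]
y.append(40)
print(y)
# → [98, 75, 69, 53, 50, 46, 43, 41, 30, 29, 26, 17, 14, 1, 40]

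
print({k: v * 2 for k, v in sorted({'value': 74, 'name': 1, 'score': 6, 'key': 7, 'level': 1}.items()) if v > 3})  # {'key': 14, 'score': 12, 'value': 148}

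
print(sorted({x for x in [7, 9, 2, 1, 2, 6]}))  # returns [1, 2, 6, 7, 9]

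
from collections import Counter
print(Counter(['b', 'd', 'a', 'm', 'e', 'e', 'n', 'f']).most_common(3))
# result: [('e', 2), ('b', 1), ('d', 1)]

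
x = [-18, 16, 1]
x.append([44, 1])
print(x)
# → [-18, 16, 1, [44, 1]]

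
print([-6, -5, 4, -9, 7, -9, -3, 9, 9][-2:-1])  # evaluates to [9]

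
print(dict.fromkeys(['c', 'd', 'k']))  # {'c': None, 'd': None, 'k': None}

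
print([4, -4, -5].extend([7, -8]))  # None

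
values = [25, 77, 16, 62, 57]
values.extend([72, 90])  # [25, 77, 16, 62, 57, 72, 90]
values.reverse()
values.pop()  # 25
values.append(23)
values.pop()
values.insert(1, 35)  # [90, 35, 72, 57, 62, 16, 77]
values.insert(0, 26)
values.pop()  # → 77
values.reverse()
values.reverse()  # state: [26, 90, 35, 72, 57, 62, 16]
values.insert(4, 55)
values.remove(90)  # [26, 35, 72, 55, 57, 62, 16]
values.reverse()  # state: [16, 62, 57, 55, 72, 35, 26]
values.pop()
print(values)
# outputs [16, 62, 57, 55, 72, 35]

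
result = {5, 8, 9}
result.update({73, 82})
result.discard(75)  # {5, 8, 9, 73, 82}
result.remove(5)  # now {8, 9, 73, 82}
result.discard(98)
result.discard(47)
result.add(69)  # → {8, 9, 69, 73, 82}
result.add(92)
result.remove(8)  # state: {9, 69, 73, 82, 92}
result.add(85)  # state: {9, 69, 73, 82, 85, 92}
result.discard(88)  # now {9, 69, 73, 82, 85, 92}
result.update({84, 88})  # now {9, 69, 73, 82, 84, 85, 88, 92}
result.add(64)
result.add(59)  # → {9, 59, 64, 69, 73, 82, 84, 85, 88, 92}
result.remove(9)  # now {59, 64, 69, 73, 82, 84, 85, 88, 92}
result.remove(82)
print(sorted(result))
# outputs [59, 64, 69, 73, 84, 85, 88, 92]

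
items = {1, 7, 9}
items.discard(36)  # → {1, 7, 9}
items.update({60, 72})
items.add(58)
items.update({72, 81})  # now {1, 7, 9, 58, 60, 72, 81}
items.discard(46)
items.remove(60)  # {1, 7, 9, 58, 72, 81}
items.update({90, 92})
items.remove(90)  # {1, 7, 9, 58, 72, 81, 92}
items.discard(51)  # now {1, 7, 9, 58, 72, 81, 92}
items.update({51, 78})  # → {1, 7, 9, 51, 58, 72, 78, 81, 92}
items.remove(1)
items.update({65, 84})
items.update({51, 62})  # {7, 9, 51, 58, 62, 65, 72, 78, 81, 84, 92}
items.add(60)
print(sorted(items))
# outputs [7, 9, 51, 58, 60, 62, 65, 72, 78, 81, 84, 92]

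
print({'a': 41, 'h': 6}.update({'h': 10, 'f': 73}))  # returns None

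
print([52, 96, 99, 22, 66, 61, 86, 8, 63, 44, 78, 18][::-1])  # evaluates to [18, 78, 44, 63, 8, 86, 61, 66, 22, 99, 96, 52]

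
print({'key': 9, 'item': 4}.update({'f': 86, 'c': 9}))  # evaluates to None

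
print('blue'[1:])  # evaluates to lue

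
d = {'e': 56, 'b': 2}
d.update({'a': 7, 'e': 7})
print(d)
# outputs {'e': 7, 'b': 2, 'a': 7}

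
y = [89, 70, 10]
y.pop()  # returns 10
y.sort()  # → [70, 89]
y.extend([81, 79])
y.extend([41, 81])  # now [70, 89, 81, 79, 41, 81]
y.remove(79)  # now [70, 89, 81, 41, 81]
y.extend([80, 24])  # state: [70, 89, 81, 41, 81, 80, 24]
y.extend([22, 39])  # [70, 89, 81, 41, 81, 80, 24, 22, 39]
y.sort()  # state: [22, 24, 39, 41, 70, 80, 81, 81, 89]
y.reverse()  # [89, 81, 81, 80, 70, 41, 39, 24, 22]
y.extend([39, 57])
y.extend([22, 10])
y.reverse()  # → [10, 22, 57, 39, 22, 24, 39, 41, 70, 80, 81, 81, 89]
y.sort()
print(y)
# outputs [10, 22, 22, 24, 39, 39, 41, 57, 70, 80, 81, 81, 89]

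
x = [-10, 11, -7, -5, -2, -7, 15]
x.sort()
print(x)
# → [-10, -7, -7, -5, -2, 11, 15]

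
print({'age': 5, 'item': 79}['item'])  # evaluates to 79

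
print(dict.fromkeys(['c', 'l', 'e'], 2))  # {'c': 2, 'l': 2, 'e': 2}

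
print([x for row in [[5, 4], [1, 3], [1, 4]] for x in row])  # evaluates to [5, 4, 1, 3, 1, 4]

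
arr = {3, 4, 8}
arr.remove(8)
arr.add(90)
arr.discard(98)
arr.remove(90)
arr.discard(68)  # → {3, 4}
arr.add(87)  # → {3, 4, 87}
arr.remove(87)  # {3, 4}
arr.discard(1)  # {3, 4}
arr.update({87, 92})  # {3, 4, 87, 92}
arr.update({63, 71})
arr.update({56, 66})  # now {3, 4, 56, 63, 66, 71, 87, 92}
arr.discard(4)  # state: {3, 56, 63, 66, 71, 87, 92}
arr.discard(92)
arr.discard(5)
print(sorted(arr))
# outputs [3, 56, 63, 66, 71, 87]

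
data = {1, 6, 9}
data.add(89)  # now {1, 6, 9, 89}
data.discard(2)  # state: {1, 6, 9, 89}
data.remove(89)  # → {1, 6, 9}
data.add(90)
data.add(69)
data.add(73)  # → {1, 6, 9, 69, 73, 90}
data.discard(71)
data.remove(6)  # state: {1, 9, 69, 73, 90}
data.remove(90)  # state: {1, 9, 69, 73}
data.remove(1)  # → {9, 69, 73}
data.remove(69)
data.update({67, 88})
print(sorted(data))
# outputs [9, 67, 73, 88]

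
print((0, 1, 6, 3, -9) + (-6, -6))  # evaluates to (0, 1, 6, 3, -9, -6, -6)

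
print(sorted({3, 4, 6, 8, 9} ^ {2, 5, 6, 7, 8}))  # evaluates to [2, 3, 4, 5, 7, 9]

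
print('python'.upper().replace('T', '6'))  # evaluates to PY6HON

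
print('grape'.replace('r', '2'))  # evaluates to g2ape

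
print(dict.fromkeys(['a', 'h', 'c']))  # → {'a': None, 'h': None, 'c': None}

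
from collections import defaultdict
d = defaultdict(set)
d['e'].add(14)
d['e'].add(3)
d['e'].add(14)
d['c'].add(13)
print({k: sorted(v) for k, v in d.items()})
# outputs {'e': [3, 14], 'c': [13]}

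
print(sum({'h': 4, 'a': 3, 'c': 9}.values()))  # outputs 16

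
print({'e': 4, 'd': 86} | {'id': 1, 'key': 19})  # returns {'e': 4, 'd': 86, 'id': 1, 'key': 19}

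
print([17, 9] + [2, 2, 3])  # [17, 9, 2, 2, 3]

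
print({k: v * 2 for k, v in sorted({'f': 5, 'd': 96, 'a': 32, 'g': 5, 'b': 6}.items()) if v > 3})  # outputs {'a': 64, 'b': 12, 'd': 192, 'f': 10, 'g': 10}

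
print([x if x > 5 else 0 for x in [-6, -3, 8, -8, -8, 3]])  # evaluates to [0, 0, 8, 0, 0, 0]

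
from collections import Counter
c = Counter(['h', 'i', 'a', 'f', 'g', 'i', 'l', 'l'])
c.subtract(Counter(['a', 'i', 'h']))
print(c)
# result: Counter({'l': 2, 'i': 1, 'f': 1, 'g': 1, 'h': 0, 'a': 0})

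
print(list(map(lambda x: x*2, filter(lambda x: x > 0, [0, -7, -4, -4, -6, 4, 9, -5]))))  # [8, 18]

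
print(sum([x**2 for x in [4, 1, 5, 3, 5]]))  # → 76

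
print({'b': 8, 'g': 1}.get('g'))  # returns 1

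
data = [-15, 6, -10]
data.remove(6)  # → [-15, -10]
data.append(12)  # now [-15, -10, 12]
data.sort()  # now [-15, -10, 12]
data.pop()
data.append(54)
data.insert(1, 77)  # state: [-15, 77, -10, 54]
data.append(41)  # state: [-15, 77, -10, 54, 41]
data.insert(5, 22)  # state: [-15, 77, -10, 54, 41, 22]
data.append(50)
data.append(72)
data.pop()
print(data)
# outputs [-15, 77, -10, 54, 41, 22, 50]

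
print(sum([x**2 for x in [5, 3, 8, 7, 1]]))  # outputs 148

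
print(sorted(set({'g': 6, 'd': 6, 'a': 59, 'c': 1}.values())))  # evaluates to [1, 6, 59]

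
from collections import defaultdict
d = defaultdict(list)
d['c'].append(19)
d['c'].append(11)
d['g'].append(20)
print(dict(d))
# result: {'c': [19, 11], 'g': [20]}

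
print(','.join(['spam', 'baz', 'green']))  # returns spam,baz,green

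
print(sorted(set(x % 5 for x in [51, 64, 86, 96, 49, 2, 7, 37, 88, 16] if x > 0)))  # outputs [1, 2, 3, 4]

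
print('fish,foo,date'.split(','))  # ['fish', 'foo', 'date']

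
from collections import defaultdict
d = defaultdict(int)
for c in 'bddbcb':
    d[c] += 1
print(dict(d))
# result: {'b': 3, 'd': 2, 'c': 1}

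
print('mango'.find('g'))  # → 3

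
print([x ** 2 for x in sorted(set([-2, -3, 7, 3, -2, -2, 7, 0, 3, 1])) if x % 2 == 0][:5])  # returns [4, 0]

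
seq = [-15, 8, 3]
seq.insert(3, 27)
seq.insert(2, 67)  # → [-15, 8, 67, 3, 27]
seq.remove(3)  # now [-15, 8, 67, 27]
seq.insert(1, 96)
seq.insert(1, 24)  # [-15, 24, 96, 8, 67, 27]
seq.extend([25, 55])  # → [-15, 24, 96, 8, 67, 27, 25, 55]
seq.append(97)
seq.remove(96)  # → [-15, 24, 8, 67, 27, 25, 55, 97]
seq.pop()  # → 97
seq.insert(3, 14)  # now [-15, 24, 8, 14, 67, 27, 25, 55]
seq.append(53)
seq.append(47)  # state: [-15, 24, 8, 14, 67, 27, 25, 55, 53, 47]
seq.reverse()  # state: [47, 53, 55, 25, 27, 67, 14, 8, 24, -15]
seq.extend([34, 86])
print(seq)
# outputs [47, 53, 55, 25, 27, 67, 14, 8, 24, -15, 34, 86]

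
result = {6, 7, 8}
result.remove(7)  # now {6, 8}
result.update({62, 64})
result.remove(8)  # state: {6, 62, 64}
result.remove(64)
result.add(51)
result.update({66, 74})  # {6, 51, 62, 66, 74}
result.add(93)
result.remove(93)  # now {6, 51, 62, 66, 74}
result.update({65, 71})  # {6, 51, 62, 65, 66, 71, 74}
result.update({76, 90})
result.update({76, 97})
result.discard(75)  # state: {6, 51, 62, 65, 66, 71, 74, 76, 90, 97}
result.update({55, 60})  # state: {6, 51, 55, 60, 62, 65, 66, 71, 74, 76, 90, 97}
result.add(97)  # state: {6, 51, 55, 60, 62, 65, 66, 71, 74, 76, 90, 97}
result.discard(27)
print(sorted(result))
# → [6, 51, 55, 60, 62, 65, 66, 71, 74, 76, 90, 97]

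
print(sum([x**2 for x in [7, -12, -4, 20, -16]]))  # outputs 865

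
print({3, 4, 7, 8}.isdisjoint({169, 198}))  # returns True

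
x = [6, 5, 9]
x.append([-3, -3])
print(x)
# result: [6, 5, 9, [-3, -3]]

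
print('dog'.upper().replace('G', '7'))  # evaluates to DO7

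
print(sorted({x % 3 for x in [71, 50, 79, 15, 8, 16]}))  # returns [0, 1, 2]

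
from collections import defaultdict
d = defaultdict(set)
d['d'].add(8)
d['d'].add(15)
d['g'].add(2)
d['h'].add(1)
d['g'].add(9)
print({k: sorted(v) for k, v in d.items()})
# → {'d': [8, 15], 'g': [2, 9], 'h': [1]}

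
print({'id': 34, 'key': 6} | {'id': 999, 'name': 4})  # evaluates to {'id': 999, 'key': 6, 'name': 4}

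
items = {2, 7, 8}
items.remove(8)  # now {2, 7}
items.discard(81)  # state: {2, 7}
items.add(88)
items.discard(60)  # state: {2, 7, 88}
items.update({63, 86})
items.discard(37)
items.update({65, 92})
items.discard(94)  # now {2, 7, 63, 65, 86, 88, 92}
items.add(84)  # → {2, 7, 63, 65, 84, 86, 88, 92}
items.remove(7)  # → {2, 63, 65, 84, 86, 88, 92}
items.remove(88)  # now {2, 63, 65, 84, 86, 92}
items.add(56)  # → {2, 56, 63, 65, 84, 86, 92}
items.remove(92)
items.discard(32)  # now {2, 56, 63, 65, 84, 86}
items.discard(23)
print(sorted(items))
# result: [2, 56, 63, 65, 84, 86]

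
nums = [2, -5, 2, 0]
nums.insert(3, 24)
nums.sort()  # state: [-5, 0, 2, 2, 24]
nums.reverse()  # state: [24, 2, 2, 0, -5]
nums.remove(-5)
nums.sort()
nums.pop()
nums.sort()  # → [0, 2, 2]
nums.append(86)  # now [0, 2, 2, 86]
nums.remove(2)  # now [0, 2, 86]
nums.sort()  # [0, 2, 86]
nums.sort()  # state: [0, 2, 86]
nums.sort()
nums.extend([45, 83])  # [0, 2, 86, 45, 83]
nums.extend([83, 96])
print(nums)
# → [0, 2, 86, 45, 83, 83, 96]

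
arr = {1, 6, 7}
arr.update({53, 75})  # {1, 6, 7, 53, 75}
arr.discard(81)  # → {1, 6, 7, 53, 75}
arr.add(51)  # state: {1, 6, 7, 51, 53, 75}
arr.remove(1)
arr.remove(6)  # {7, 51, 53, 75}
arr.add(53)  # {7, 51, 53, 75}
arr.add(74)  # {7, 51, 53, 74, 75}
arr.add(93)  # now {7, 51, 53, 74, 75, 93}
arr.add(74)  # {7, 51, 53, 74, 75, 93}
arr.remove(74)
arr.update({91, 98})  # {7, 51, 53, 75, 91, 93, 98}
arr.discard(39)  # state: {7, 51, 53, 75, 91, 93, 98}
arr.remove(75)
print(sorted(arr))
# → [7, 51, 53, 91, 93, 98]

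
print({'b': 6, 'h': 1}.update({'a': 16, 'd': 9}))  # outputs None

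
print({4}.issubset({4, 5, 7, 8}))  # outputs True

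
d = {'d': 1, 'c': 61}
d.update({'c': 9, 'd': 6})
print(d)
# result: {'d': 6, 'c': 9}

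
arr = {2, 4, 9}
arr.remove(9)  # {2, 4}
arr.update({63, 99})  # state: {2, 4, 63, 99}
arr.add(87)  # {2, 4, 63, 87, 99}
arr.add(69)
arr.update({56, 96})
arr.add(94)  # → {2, 4, 56, 63, 69, 87, 94, 96, 99}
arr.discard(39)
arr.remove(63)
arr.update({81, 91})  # {2, 4, 56, 69, 81, 87, 91, 94, 96, 99}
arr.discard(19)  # {2, 4, 56, 69, 81, 87, 91, 94, 96, 99}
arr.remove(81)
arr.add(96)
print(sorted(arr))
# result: [2, 4, 56, 69, 87, 91, 94, 96, 99]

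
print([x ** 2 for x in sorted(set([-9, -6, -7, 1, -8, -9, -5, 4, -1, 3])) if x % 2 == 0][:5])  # [64, 36, 16]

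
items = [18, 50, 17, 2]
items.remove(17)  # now [18, 50, 2]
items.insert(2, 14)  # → [18, 50, 14, 2]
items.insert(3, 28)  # [18, 50, 14, 28, 2]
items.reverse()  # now [2, 28, 14, 50, 18]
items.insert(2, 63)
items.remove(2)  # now [28, 63, 14, 50, 18]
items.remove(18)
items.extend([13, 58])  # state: [28, 63, 14, 50, 13, 58]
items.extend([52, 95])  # [28, 63, 14, 50, 13, 58, 52, 95]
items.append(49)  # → [28, 63, 14, 50, 13, 58, 52, 95, 49]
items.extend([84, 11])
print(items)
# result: [28, 63, 14, 50, 13, 58, 52, 95, 49, 84, 11]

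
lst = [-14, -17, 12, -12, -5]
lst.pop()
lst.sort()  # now [-17, -14, -12, 12]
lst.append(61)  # [-17, -14, -12, 12, 61]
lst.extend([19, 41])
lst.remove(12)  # [-17, -14, -12, 61, 19, 41]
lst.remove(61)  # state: [-17, -14, -12, 19, 41]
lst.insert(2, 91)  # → [-17, -14, 91, -12, 19, 41]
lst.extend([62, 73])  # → [-17, -14, 91, -12, 19, 41, 62, 73]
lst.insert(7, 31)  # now [-17, -14, 91, -12, 19, 41, 62, 31, 73]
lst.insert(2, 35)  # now [-17, -14, 35, 91, -12, 19, 41, 62, 31, 73]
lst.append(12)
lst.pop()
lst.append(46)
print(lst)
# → [-17, -14, 35, 91, -12, 19, 41, 62, 31, 73, 46]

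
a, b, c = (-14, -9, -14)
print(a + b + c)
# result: -37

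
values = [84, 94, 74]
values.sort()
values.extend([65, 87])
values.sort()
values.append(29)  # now [65, 74, 84, 87, 94, 29]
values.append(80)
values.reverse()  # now [80, 29, 94, 87, 84, 74, 65]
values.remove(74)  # [80, 29, 94, 87, 84, 65]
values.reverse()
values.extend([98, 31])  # [65, 84, 87, 94, 29, 80, 98, 31]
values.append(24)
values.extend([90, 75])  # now [65, 84, 87, 94, 29, 80, 98, 31, 24, 90, 75]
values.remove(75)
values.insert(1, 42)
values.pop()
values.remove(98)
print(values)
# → [65, 42, 84, 87, 94, 29, 80, 31, 24]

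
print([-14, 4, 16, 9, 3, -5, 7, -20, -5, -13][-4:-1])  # [7, -20, -5]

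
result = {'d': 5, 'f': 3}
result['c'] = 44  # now {'d': 5, 'f': 3, 'c': 44}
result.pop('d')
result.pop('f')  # 3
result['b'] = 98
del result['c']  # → {'b': 98}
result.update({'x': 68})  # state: {'b': 98, 'x': 68}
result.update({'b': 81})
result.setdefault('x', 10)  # 68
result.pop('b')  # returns 81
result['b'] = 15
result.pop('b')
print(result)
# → {'x': 68}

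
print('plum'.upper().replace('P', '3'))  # 3LUM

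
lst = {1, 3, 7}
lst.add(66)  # {1, 3, 7, 66}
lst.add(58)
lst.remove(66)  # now {1, 3, 7, 58}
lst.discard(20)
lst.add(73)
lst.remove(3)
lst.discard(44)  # {1, 7, 58, 73}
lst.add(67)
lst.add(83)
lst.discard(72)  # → {1, 7, 58, 67, 73, 83}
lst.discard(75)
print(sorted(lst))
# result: [1, 7, 58, 67, 73, 83]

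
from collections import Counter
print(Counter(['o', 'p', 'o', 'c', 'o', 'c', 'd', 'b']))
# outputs Counter({'o': 3, 'c': 2, 'p': 1, 'd': 1, 'b': 1})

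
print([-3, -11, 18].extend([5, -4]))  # None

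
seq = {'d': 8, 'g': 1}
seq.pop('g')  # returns 1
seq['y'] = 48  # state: {'d': 8, 'y': 48}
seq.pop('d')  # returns 8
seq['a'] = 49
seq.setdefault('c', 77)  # 77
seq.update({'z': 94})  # {'y': 48, 'a': 49, 'c': 77, 'z': 94}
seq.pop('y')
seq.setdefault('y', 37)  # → 37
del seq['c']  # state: {'a': 49, 'z': 94, 'y': 37}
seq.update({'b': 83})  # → {'a': 49, 'z': 94, 'y': 37, 'b': 83}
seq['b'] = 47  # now {'a': 49, 'z': 94, 'y': 37, 'b': 47}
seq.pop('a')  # 49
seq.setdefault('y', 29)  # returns 37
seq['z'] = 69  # {'z': 69, 'y': 37, 'b': 47}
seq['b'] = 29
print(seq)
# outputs {'z': 69, 'y': 37, 'b': 29}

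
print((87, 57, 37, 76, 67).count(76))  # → 1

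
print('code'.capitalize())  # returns Code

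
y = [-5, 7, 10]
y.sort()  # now [-5, 7, 10]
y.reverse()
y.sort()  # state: [-5, 7, 10]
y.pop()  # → 10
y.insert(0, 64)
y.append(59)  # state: [64, -5, 7, 59]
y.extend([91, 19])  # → [64, -5, 7, 59, 91, 19]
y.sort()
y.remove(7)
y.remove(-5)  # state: [19, 59, 64, 91]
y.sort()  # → [19, 59, 64, 91]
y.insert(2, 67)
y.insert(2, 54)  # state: [19, 59, 54, 67, 64, 91]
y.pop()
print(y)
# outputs [19, 59, 54, 67, 64]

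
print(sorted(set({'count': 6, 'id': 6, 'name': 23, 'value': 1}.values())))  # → [1, 6, 23]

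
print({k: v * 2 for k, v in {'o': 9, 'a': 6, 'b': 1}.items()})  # {'o': 18, 'a': 12, 'b': 2}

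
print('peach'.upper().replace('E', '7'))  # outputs P7ACH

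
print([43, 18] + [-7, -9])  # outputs [43, 18, -7, -9]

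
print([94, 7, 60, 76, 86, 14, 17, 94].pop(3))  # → 76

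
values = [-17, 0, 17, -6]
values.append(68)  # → [-17, 0, 17, -6, 68]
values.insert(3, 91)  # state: [-17, 0, 17, 91, -6, 68]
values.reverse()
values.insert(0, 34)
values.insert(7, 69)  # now [34, 68, -6, 91, 17, 0, -17, 69]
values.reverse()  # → [69, -17, 0, 17, 91, -6, 68, 34]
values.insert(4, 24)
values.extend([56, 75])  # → [69, -17, 0, 17, 24, 91, -6, 68, 34, 56, 75]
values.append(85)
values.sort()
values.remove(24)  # [-17, -6, 0, 17, 34, 56, 68, 69, 75, 85, 91]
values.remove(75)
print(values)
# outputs [-17, -6, 0, 17, 34, 56, 68, 69, 85, 91]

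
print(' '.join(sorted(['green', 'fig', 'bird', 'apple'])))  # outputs apple bird fig green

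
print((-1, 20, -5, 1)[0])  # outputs -1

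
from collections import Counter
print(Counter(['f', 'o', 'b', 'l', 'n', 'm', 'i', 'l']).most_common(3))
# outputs [('l', 2), ('f', 1), ('o', 1)]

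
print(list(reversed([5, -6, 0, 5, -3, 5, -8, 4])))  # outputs [4, -8, 5, -3, 5, 0, -6, 5]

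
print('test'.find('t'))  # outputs 0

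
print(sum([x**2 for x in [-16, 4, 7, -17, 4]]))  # 626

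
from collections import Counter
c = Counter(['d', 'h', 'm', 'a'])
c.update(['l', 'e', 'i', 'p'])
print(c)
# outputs Counter({'d': 1, 'h': 1, 'm': 1, 'a': 1, 'l': 1, 'e': 1, 'i': 1, 'p': 1})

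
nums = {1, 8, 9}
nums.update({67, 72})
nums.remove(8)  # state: {1, 9, 67, 72}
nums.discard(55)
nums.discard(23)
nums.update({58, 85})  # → {1, 9, 58, 67, 72, 85}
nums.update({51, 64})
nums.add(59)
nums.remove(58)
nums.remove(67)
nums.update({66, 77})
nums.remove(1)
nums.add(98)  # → {9, 51, 59, 64, 66, 72, 77, 85, 98}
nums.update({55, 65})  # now {9, 51, 55, 59, 64, 65, 66, 72, 77, 85, 98}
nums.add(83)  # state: {9, 51, 55, 59, 64, 65, 66, 72, 77, 83, 85, 98}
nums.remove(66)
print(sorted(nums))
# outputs [9, 51, 55, 59, 64, 65, 72, 77, 83, 85, 98]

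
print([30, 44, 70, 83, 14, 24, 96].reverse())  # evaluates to None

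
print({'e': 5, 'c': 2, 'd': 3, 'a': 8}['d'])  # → 3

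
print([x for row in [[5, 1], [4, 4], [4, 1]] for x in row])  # [5, 1, 4, 4, 4, 1]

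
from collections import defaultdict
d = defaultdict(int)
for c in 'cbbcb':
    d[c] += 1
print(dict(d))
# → {'c': 2, 'b': 3}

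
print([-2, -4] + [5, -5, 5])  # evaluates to [-2, -4, 5, -5, 5]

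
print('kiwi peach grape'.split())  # ['kiwi', 'peach', 'grape']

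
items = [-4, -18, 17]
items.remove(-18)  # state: [-4, 17]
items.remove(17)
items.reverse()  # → [-4]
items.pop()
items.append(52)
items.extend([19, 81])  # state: [52, 19, 81]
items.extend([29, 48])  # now [52, 19, 81, 29, 48]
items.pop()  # 48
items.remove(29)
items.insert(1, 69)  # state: [52, 69, 19, 81]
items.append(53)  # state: [52, 69, 19, 81, 53]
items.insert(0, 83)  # [83, 52, 69, 19, 81, 53]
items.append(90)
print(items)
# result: [83, 52, 69, 19, 81, 53, 90]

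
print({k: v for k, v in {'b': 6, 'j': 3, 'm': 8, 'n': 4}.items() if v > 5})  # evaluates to {'b': 6, 'm': 8}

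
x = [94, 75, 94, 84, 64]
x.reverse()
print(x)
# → [64, 84, 94, 75, 94]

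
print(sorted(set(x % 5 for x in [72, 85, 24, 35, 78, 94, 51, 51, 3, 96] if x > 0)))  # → [0, 1, 2, 3, 4]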